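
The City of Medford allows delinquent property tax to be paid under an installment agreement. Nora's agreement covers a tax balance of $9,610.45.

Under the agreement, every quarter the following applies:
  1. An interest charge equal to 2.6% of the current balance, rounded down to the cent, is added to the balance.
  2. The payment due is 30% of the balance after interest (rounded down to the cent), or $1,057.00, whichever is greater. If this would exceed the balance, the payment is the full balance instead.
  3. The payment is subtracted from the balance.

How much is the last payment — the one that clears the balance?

$564.47

# | Opening | Interest | Payment | End bal
1 | $9,610.45 | $249.87 | $2,958.09 | $6,902.23
2 | $6,902.23 | $179.45 | $2,124.50 | $4,957.18
3 | $4,957.18 | $128.88 | $1,525.81 | $3,560.25
4 | $3,560.25 | $92.56 | $1,095.84 | $2,556.97
5 | $2,556.97 | $66.48 | $1,057.00 | $1,566.45
6 | $1,566.45 | $40.72 | $1,057.00 | $550.17
7 | $550.17 | $14.30 | $564.47 | $0.00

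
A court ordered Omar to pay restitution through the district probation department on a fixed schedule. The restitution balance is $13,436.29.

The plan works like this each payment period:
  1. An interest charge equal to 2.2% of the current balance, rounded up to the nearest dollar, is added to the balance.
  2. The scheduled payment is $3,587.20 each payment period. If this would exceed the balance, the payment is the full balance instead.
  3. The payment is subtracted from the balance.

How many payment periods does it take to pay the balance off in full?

4

Payment period 1: opening $13,436.29; interest $296.00 → $13,732.29; payment $3,587.20; balance $10,145.09
Payment period 2: opening $10,145.09; interest $224.00 → $10,369.09; payment $3,587.20; balance $6,781.89
Payment period 3: opening $6,781.89; interest $150.00 → $6,931.89; payment $3,587.20; balance $3,344.69
Payment period 4: opening $3,344.69; interest $74.00 → $3,418.69; payment $3,418.69; balance $0.00
Balance reaches $0.00 in payment period 4.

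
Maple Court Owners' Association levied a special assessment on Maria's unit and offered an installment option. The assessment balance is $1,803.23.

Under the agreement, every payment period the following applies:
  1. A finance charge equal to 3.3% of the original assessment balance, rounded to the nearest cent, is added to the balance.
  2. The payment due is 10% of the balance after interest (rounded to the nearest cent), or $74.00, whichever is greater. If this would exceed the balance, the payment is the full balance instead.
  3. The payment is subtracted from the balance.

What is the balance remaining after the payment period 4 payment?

$1,367.29

Payment period 1: $1,803.23 +$59.51 interest = $1,862.74; pay $186.27 → $1,676.47
Payment period 2: $1,676.47 +$59.51 interest = $1,735.98; pay $173.60 → $1,562.38
Payment period 3: $1,562.38 +$59.51 interest = $1,621.89; pay $162.19 → $1,459.70
Payment period 4: $1,459.70 +$59.51 interest = $1,519.21; pay $151.92 → $1,367.29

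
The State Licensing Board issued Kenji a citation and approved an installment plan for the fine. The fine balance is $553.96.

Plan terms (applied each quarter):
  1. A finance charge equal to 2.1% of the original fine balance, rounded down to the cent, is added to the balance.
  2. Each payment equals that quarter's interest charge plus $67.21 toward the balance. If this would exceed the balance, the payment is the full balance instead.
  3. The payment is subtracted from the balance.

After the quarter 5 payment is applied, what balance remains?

Quarter 1: $553.96 +$11.63 interest = $565.59; pay $78.84 → $486.75
Quarter 2: $486.75 +$11.63 interest = $498.38; pay $78.84 → $419.54
Quarter 3: $419.54 +$11.63 interest = $431.17; pay $78.84 → $352.33
Quarter 4: $352.33 +$11.63 interest = $363.96; pay $78.84 → $285.12
Quarter 5: $285.12 +$11.63 interest = $296.75; pay $78.84 → $217.91

$217.91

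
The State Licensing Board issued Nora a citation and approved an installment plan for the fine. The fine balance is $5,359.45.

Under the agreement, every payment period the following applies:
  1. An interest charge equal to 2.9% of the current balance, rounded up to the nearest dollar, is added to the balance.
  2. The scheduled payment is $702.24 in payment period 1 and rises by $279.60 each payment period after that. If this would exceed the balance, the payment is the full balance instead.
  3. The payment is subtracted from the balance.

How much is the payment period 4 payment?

Payment period 1: $5,359.45 +$156.00 interest = $5,515.45; pay $702.24 → $4,813.21
Payment period 2: $4,813.21 +$140.00 interest = $4,953.21; pay $981.84 → $3,971.37
Payment period 3: $3,971.37 +$116.00 interest = $4,087.37; pay $1,261.44 → $2,825.93
Payment period 4: $2,825.93 +$82.00 interest = $2,907.93; pay $1,541.04 → $1,366.89

$1,541.04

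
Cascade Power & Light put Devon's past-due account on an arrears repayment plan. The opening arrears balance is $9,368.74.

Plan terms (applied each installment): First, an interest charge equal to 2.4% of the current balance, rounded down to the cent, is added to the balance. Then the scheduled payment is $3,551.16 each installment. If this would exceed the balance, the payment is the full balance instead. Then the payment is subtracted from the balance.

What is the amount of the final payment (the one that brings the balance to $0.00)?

$2,699.54

Installment 1: $9,368.74 +$224.84 interest = $9,593.58; pay $3,551.16 → $6,042.42
Installment 2: $6,042.42 +$145.01 interest = $6,187.43; pay $3,551.16 → $2,636.27
Installment 3: $2,636.27 +$63.27 interest = $2,699.54; pay $2,699.54 → $0.00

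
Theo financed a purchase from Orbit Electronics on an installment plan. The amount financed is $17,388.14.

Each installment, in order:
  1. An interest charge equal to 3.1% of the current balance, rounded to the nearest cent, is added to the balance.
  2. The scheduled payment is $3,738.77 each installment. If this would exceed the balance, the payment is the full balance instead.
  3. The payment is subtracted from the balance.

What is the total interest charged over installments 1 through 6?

Installment 1: $17,388.14 +$539.03 interest = $17,927.17; pay $3,738.77 → $14,188.40
Installment 2: $14,188.40 +$439.84 interest = $14,628.24; pay $3,738.77 → $10,889.47
Installment 3: $10,889.47 +$337.57 interest = $11,227.04; pay $3,738.77 → $7,488.27
Installment 4: $7,488.27 +$232.14 interest = $7,720.41; pay $3,738.77 → $3,981.64
Installment 5: $3,981.64 +$123.43 interest = $4,105.07; pay $3,738.77 → $366.30
Installment 6: $366.30 +$11.36 interest = $377.66; pay $377.66 → $0.00
Total interest: $539.03 + $439.84 + $337.57 + $232.14 + $123.43 + $11.36 = $1,683.37

$1,683.37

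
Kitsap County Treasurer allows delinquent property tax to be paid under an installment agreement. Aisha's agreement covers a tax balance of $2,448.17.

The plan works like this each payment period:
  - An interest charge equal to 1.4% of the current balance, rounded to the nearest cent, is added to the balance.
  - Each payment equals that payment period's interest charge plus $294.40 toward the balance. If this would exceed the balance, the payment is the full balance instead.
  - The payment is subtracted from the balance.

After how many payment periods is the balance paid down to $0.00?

Payment period 1: opening $2,448.17; interest $34.27 → $2,482.44; payment $328.67; balance $2,153.77
Payment period 2: opening $2,153.77; interest $30.15 → $2,183.92; payment $324.55; balance $1,859.37
Payment period 3: opening $1,859.37; interest $26.03 → $1,885.40; payment $320.43; balance $1,564.97
Payment period 4: opening $1,564.97; interest $21.91 → $1,586.88; payment $316.31; balance $1,270.57
Payment period 5: opening $1,270.57; interest $17.79 → $1,288.36; payment $312.19; balance $976.17
Payment period 6: opening $976.17; interest $13.67 → $989.84; payment $308.07; balance $681.77
Payment period 7: opening $681.77; interest $9.54 → $691.31; payment $303.94; balance $387.37
Payment period 8: opening $387.37; interest $5.42 → $392.79; payment $299.82; balance $92.97
Payment period 9: opening $92.97; interest $1.30 → $94.27; payment $94.27; balance $0.00
Balance reaches $0.00 in payment period 9.

9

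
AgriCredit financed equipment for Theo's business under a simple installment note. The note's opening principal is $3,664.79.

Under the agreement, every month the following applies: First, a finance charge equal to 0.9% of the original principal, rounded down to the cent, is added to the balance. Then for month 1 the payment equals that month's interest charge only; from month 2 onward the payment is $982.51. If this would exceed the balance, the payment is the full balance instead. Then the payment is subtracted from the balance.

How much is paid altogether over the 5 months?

$3,829.69

Month 1: opening $3,664.79; interest $32.98 → $3,697.77; payment $32.98; balance $3,664.79
Month 2: opening $3,664.79; interest $32.98 → $3,697.77; payment $982.51; balance $2,715.26
Month 3: opening $2,715.26; interest $32.98 → $2,748.24; payment $982.51; balance $1,765.73
Month 4: opening $1,765.73; interest $32.98 → $1,798.71; payment $982.51; balance $816.20
Month 5: opening $816.20; interest $32.98 → $849.18; payment $849.18; balance $0.00
Total paid: $3,829.69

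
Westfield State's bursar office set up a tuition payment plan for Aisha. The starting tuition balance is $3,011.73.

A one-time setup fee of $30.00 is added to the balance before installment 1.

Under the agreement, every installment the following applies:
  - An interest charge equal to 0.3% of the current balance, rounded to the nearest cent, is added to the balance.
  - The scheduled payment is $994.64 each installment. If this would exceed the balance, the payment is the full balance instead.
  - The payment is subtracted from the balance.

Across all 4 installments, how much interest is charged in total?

# | Opening | Interest | Payment | End bal
1 | $3,041.73 | $9.13 | $994.64 | $2,056.22
2 | $2,056.22 | $6.17 | $994.64 | $1,067.75
3 | $1,067.75 | $3.20 | $994.64 | $76.31
4 | $76.31 | $0.23 | $76.54 | $0.00
Total interest: $9.13 + $6.17 + $3.20 + $0.23 = $18.73

$18.73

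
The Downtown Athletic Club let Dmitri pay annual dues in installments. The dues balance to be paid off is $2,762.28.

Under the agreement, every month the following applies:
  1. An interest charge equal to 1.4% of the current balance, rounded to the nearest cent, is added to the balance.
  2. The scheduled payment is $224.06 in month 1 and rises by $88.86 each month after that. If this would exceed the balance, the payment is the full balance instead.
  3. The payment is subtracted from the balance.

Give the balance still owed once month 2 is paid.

$2,300.05

Month 1: opening $2,762.28; interest $38.67 → $2,800.95; payment $224.06; balance $2,576.89
Month 2: opening $2,576.89; interest $36.08 → $2,612.97; payment $312.92; balance $2,300.05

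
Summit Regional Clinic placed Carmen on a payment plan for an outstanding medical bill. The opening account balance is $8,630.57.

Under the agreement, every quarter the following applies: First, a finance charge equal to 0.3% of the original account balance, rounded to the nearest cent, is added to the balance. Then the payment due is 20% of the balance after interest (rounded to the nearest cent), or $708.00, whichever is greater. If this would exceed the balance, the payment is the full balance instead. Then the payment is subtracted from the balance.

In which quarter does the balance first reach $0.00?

10

Quarter 1: $8,630.57 +$25.89 interest = $8,656.46; pay $1,731.29 → $6,925.17
Quarter 2: $6,925.17 +$25.89 interest = $6,951.06; pay $1,390.21 → $5,560.85
Quarter 3: $5,560.85 +$25.89 interest = $5,586.74; pay $1,117.35 → $4,469.39
Quarter 4: $4,469.39 +$25.89 interest = $4,495.28; pay $899.06 → $3,596.22
Quarter 5: $3,596.22 +$25.89 interest = $3,622.11; pay $724.42 → $2,897.69
Quarter 6: $2,897.69 +$25.89 interest = $2,923.58; pay $708.00 → $2,215.58
Quarter 7: $2,215.58 +$25.89 interest = $2,241.47; pay $708.00 → $1,533.47
Quarter 8: $1,533.47 +$25.89 interest = $1,559.36; pay $708.00 → $851.36
Quarter 9: $851.36 +$25.89 interest = $877.25; pay $708.00 → $169.25
Quarter 10: $169.25 +$25.89 interest = $195.14; pay $195.14 → $0.00
Balance reaches $0.00 in quarter 10.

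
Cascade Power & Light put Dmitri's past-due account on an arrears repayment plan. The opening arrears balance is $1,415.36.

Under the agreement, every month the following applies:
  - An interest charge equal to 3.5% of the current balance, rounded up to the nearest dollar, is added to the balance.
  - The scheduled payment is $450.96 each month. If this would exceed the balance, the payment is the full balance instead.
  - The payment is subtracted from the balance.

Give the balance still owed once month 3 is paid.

$169.48

# | Opening | Interest | Payment | End bal
1 | $1,415.36 | $50.00 | $450.96 | $1,014.40
2 | $1,014.40 | $36.00 | $450.96 | $599.44
3 | $599.44 | $21.00 | $450.96 | $169.48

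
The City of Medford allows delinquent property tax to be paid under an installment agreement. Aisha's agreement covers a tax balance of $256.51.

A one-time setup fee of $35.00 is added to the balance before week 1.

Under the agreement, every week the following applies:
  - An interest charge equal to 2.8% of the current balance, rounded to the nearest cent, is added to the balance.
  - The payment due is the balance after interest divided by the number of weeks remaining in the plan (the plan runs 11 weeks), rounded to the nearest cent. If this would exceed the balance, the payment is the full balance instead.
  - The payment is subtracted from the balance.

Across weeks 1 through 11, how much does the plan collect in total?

$345.36

# | Opening | Interest | Payment | End bal
1 | $291.51 | $8.16 | $27.24 | $272.43
2 | $272.43 | $7.63 | $28.01 | $252.05
3 | $252.05 | $7.06 | $28.79 | $230.32
4 | $230.32 | $6.45 | $29.60 | $207.17
5 | $207.17 | $5.80 | $30.42 | $182.55
6 | $182.55 | $5.11 | $31.28 | $156.38
7 | $156.38 | $4.38 | $32.15 | $128.61
8 | $128.61 | $3.60 | $33.05 | $99.16
9 | $99.16 | $2.78 | $33.98 | $67.96
10 | $67.96 | $1.90 | $34.93 | $34.93
11 | $34.93 | $0.98 | $35.91 | $0.00
Total paid: $345.36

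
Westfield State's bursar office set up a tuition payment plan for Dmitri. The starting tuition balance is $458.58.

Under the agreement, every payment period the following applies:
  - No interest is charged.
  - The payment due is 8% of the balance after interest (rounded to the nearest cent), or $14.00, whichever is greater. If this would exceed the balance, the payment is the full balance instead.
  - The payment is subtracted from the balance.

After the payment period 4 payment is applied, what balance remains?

$328.52

Payment period 1: $458.58 − $36.69 → $421.89
Payment period 2: $421.89 − $33.75 → $388.14
Payment period 3: $388.14 − $31.05 → $357.09
Payment period 4: $357.09 − $28.57 → $328.52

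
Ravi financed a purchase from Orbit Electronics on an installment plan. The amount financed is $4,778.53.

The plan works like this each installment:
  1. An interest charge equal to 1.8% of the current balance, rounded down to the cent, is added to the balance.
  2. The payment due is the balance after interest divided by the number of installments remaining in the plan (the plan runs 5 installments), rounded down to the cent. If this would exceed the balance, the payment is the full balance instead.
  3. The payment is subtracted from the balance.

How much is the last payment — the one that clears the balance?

$1,044.87

Installment 1: $4,778.53 +$86.01 interest = $4,864.54; pay $972.90 → $3,891.64
Installment 2: $3,891.64 +$70.04 interest = $3,961.68; pay $990.42 → $2,971.26
Installment 3: $2,971.26 +$53.48 interest = $3,024.74; pay $1,008.24 → $2,016.50
Installment 4: $2,016.50 +$36.29 interest = $2,052.79; pay $1,026.39 → $1,026.40
Installment 5: $1,026.40 +$18.47 interest = $1,044.87; pay $1,044.87 → $0.00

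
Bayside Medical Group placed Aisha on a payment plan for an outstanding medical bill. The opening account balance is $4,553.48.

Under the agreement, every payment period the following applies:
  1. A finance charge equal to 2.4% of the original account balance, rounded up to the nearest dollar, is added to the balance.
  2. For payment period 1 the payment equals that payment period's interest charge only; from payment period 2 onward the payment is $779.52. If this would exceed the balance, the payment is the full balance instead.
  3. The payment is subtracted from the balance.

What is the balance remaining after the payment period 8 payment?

# | Opening | Interest | Payment | End bal
1 | $4,553.48 | $110.00 | $110.00 | $4,553.48
2 | $4,553.48 | $110.00 | $779.52 | $3,883.96
3 | $3,883.96 | $110.00 | $779.52 | $3,214.44
4 | $3,214.44 | $110.00 | $779.52 | $2,544.92
5 | $2,544.92 | $110.00 | $779.52 | $1,875.40
6 | $1,875.40 | $110.00 | $779.52 | $1,205.88
7 | $1,205.88 | $110.00 | $779.52 | $536.36
8 | $536.36 | $110.00 | $646.36 | $0.00

$0.00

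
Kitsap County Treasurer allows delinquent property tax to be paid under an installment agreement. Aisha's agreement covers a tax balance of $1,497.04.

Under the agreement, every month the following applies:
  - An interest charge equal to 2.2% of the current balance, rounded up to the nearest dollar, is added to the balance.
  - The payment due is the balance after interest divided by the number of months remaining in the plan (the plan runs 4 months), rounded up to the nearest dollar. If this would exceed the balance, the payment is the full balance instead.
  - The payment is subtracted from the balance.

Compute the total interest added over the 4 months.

Month 1: $1,497.04 +$33.00 interest = $1,530.04; pay $383.00 → $1,147.04
Month 2: $1,147.04 +$26.00 interest = $1,173.04; pay $392.00 → $781.04
Month 3: $781.04 +$18.00 interest = $799.04; pay $400.00 → $399.04
Month 4: $399.04 +$9.00 interest = $408.04; pay $408.04 → $0.00
Total interest: $33.00 + $26.00 + $18.00 + $9.00 = $86.00

$86.00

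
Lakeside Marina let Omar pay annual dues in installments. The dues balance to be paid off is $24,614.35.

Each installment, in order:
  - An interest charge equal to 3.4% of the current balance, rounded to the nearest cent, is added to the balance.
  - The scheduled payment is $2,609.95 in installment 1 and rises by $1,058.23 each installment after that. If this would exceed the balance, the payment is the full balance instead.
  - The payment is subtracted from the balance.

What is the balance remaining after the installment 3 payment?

$15,901.59

Installment 1: $24,614.35 +$836.89 interest = $25,451.24; pay $2,609.95 → $22,841.29
Installment 2: $22,841.29 +$776.60 interest = $23,617.89; pay $3,668.18 → $19,949.71
Installment 3: $19,949.71 +$678.29 interest = $20,628.00; pay $4,726.41 → $15,901.59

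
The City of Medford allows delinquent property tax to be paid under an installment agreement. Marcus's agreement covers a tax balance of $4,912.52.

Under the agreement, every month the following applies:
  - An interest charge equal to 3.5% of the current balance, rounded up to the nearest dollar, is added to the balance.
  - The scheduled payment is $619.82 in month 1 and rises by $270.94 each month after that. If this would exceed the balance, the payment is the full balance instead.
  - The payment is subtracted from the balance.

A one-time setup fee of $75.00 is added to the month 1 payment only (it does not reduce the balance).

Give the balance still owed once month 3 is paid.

# | Opening | Interest | Payment | Fee | End bal
1 | $4,912.52 | $172.00 | $619.82 | $75.00 | $4,464.70
2 | $4,464.70 | $157.00 | $890.76 | — | $3,730.94
3 | $3,730.94 | $131.00 | $1,161.70 | — | $2,700.24

$2,700.24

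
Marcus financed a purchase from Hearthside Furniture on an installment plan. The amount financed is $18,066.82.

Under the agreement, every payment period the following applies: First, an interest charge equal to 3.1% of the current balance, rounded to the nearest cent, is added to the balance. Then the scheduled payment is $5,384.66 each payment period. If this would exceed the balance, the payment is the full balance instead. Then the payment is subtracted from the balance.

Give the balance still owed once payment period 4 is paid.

# | Opening | Interest | Payment | End bal
1 | $18,066.82 | $560.07 | $5,384.66 | $13,242.23
2 | $13,242.23 | $410.51 | $5,384.66 | $8,268.08
3 | $8,268.08 | $256.31 | $5,384.66 | $3,139.73
4 | $3,139.73 | $97.33 | $3,237.06 | $0.00

$0.00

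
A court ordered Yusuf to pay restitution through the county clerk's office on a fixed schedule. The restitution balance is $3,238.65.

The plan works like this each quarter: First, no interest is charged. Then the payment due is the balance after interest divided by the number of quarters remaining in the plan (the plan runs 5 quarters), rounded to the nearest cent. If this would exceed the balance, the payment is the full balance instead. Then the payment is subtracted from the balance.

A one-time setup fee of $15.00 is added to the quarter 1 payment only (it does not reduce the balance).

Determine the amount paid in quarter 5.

$647.73

Quarter 1: $3,238.65 − $647.73 (+ $15.00 fee) → $2,590.92
Quarter 2: $2,590.92 − $647.73 → $1,943.19
Quarter 3: $1,943.19 − $647.73 → $1,295.46
Quarter 4: $1,295.46 − $647.73 → $647.73
Quarter 5: $647.73 − $647.73 → $0.00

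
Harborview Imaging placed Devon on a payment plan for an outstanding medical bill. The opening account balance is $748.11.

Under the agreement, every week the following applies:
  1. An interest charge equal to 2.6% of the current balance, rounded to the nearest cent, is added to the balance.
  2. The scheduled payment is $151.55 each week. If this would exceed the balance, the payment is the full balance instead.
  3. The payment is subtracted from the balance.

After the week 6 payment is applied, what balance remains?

$0.00

# | Opening | Interest | Payment | End bal
1 | $748.11 | $19.45 | $151.55 | $616.01
2 | $616.01 | $16.02 | $151.55 | $480.48
3 | $480.48 | $12.49 | $151.55 | $341.42
4 | $341.42 | $8.88 | $151.55 | $198.75
5 | $198.75 | $5.17 | $151.55 | $52.37
6 | $52.37 | $1.36 | $53.73 | $0.00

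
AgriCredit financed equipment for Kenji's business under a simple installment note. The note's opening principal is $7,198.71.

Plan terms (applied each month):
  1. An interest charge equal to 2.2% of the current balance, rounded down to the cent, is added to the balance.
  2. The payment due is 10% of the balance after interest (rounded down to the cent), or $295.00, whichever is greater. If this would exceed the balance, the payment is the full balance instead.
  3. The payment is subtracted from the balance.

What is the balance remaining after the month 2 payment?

Month 1: opening $7,198.71; interest $158.37 → $7,357.08; payment $735.70; balance $6,621.38
Month 2: opening $6,621.38; interest $145.67 → $6,767.05; payment $676.70; balance $6,090.35

$6,090.35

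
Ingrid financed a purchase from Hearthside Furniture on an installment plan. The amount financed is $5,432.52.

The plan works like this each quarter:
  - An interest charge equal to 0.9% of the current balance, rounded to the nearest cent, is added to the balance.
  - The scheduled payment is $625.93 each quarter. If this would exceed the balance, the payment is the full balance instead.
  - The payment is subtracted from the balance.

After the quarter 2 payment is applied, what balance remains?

Quarter 1: opening $5,432.52; interest $48.89 → $5,481.41; payment $625.93; balance $4,855.48
Quarter 2: opening $4,855.48; interest $43.70 → $4,899.18; payment $625.93; balance $4,273.25

$4,273.25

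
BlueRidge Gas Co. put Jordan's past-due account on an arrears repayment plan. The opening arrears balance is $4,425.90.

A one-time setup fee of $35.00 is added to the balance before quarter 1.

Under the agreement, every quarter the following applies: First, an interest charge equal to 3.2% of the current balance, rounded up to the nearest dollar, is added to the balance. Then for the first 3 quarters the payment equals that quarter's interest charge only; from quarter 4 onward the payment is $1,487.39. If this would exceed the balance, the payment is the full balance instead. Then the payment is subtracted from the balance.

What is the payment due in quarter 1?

$143.00

Quarter 1: opening $4,460.90; interest $143.00 → $4,603.90; payment $143.00; balance $4,460.90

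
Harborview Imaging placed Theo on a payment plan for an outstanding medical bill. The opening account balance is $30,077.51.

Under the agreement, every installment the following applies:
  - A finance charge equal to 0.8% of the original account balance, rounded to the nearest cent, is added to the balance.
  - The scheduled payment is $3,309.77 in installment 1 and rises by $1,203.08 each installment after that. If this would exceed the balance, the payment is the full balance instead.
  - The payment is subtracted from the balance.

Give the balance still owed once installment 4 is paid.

$10,582.43

Installment 1: opening $30,077.51; interest $240.62 → $30,318.13; payment $3,309.77; balance $27,008.36
Installment 2: opening $27,008.36; interest $240.62 → $27,248.98; payment $4,512.85; balance $22,736.13
Installment 3: opening $22,736.13; interest $240.62 → $22,976.75; payment $5,715.93; balance $17,260.82
Installment 4: opening $17,260.82; interest $240.62 → $17,501.44; payment $6,919.01; balance $10,582.43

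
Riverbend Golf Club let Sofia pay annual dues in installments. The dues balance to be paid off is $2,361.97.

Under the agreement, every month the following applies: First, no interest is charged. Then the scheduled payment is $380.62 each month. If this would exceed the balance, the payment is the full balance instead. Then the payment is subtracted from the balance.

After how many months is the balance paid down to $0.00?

Month 1: $2,361.97 − $380.62 → $1,981.35
Month 2: $1,981.35 − $380.62 → $1,600.73
Month 3: $1,600.73 − $380.62 → $1,220.11
Month 4: $1,220.11 − $380.62 → $839.49
Month 5: $839.49 − $380.62 → $458.87
Month 6: $458.87 − $380.62 → $78.25
Month 7: $78.25 − $78.25 → $0.00
Balance reaches $0.00 in month 7.

7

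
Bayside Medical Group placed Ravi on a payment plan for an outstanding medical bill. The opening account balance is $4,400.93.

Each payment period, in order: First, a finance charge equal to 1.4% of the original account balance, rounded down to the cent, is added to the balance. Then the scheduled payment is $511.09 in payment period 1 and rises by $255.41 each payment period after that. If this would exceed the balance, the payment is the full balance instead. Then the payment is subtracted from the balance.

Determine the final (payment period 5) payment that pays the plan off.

$1,132.16

Payment period 1: opening $4,400.93; interest $61.61 → $4,462.54; payment $511.09; balance $3,951.45
Payment period 2: opening $3,951.45; interest $61.61 → $4,013.06; payment $766.50; balance $3,246.56
Payment period 3: opening $3,246.56; interest $61.61 → $3,308.17; payment $1,021.91; balance $2,286.26
Payment period 4: opening $2,286.26; interest $61.61 → $2,347.87; payment $1,277.32; balance $1,070.55
Payment period 5: opening $1,070.55; interest $61.61 → $1,132.16; payment $1,132.16; balance $0.00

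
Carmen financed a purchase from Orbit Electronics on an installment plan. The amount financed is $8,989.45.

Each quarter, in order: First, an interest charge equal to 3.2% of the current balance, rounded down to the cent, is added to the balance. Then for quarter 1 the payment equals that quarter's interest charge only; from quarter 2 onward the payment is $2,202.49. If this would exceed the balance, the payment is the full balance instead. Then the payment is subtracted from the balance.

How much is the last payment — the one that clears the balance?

# | Opening | Interest | Payment | End bal
1 | $8,989.45 | $287.66 | $287.66 | $8,989.45
2 | $8,989.45 | $287.66 | $2,202.49 | $7,074.62
3 | $7,074.62 | $226.38 | $2,202.49 | $5,098.51
4 | $5,098.51 | $163.15 | $2,202.49 | $3,059.17
5 | $3,059.17 | $97.89 | $2,202.49 | $954.57
6 | $954.57 | $30.54 | $985.11 | $0.00

$985.11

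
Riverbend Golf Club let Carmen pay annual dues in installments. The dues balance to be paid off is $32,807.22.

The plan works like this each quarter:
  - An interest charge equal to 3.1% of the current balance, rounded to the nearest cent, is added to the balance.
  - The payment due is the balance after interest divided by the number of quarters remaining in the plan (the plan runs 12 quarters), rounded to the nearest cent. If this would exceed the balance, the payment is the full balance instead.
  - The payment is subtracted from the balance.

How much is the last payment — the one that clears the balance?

Quarter 1: $32,807.22 +$1,017.02 interest = $33,824.24; pay $2,818.69 → $31,005.55
Quarter 2: $31,005.55 +$961.17 interest = $31,966.72; pay $2,906.07 → $29,060.65
Quarter 3: $29,060.65 +$900.88 interest = $29,961.53; pay $2,996.15 → $26,965.38
Quarter 4: $26,965.38 +$835.93 interest = $27,801.31; pay $3,089.03 → $24,712.28
Quarter 5: $24,712.28 +$766.08 interest = $25,478.36; pay $3,184.80 → $22,293.56
Quarter 6: $22,293.56 +$691.10 interest = $22,984.66; pay $3,283.52 → $19,701.14
Quarter 7: $19,701.14 +$610.74 interest = $20,311.88; pay $3,385.31 → $16,926.57
Quarter 8: $16,926.57 +$524.72 interest = $17,451.29; pay $3,490.26 → $13,961.03
Quarter 9: $13,961.03 +$432.79 interest = $14,393.82; pay $3,598.46 → $10,795.36
Quarter 10: $10,795.36 +$334.66 interest = $11,130.02; pay $3,710.01 → $7,420.01
Quarter 11: $7,420.01 +$230.02 interest = $7,650.03; pay $3,825.02 → $3,825.01
Quarter 12: $3,825.01 +$118.58 interest = $3,943.59; pay $3,943.59 → $0.00

$3,943.59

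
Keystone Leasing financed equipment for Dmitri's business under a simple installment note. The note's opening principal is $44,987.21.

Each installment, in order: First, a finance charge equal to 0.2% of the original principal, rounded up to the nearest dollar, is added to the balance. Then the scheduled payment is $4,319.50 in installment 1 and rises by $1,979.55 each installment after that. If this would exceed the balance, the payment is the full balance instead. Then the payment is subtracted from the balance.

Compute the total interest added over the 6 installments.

Installment 1: $44,987.21 +$90.00 interest = $45,077.21; pay $4,319.50 → $40,757.71
Installment 2: $40,757.71 +$90.00 interest = $40,847.71; pay $6,299.05 → $34,548.66
Installment 3: $34,548.66 +$90.00 interest = $34,638.66; pay $8,278.60 → $26,360.06
Installment 4: $26,360.06 +$90.00 interest = $26,450.06; pay $10,258.15 → $16,191.91
Installment 5: $16,191.91 +$90.00 interest = $16,281.91; pay $12,237.70 → $4,044.21
Installment 6: $4,044.21 +$90.00 interest = $4,134.21; pay $4,134.21 → $0.00
Total interest: $90.00 + $90.00 + $90.00 + $90.00 + $90.00 + $90.00 = $540.00

$540.00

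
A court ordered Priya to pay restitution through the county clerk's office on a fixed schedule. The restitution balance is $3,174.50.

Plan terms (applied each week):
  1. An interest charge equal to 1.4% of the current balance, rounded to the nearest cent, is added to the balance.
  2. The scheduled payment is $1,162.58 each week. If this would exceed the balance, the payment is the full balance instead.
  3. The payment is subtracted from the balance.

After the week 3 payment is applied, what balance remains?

$0.00

Week 1: opening $3,174.50; interest $44.44 → $3,218.94; payment $1,162.58; balance $2,056.36
Week 2: opening $2,056.36; interest $28.79 → $2,085.15; payment $1,162.58; balance $922.57
Week 3: opening $922.57; interest $12.92 → $935.49; payment $935.49; balance $0.00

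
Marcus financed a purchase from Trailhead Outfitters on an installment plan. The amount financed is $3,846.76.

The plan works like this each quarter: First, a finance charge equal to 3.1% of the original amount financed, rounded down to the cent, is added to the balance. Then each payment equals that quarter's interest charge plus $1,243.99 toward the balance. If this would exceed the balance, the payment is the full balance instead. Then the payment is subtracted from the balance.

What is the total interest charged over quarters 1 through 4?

# | Opening | Interest | Payment | End bal
1 | $3,846.76 | $119.24 | $1,363.23 | $2,602.77
2 | $2,602.77 | $119.24 | $1,363.23 | $1,358.78
3 | $1,358.78 | $119.24 | $1,363.23 | $114.79
4 | $114.79 | $119.24 | $234.03 | $0.00
Total interest: $119.24 + $119.24 + $119.24 + $119.24 = $476.96

$476.96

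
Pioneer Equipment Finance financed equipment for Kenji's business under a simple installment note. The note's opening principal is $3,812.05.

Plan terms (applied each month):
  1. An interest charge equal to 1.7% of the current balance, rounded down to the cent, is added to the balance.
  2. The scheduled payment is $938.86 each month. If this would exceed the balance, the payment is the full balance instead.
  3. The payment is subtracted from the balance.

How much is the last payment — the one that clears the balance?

$229.47

Month 1: $3,812.05 +$64.80 interest = $3,876.85; pay $938.86 → $2,937.99
Month 2: $2,937.99 +$49.94 interest = $2,987.93; pay $938.86 → $2,049.07
Month 3: $2,049.07 +$34.83 interest = $2,083.90; pay $938.86 → $1,145.04
Month 4: $1,145.04 +$19.46 interest = $1,164.50; pay $938.86 → $225.64
Month 5: $225.64 +$3.83 interest = $229.47; pay $229.47 → $0.00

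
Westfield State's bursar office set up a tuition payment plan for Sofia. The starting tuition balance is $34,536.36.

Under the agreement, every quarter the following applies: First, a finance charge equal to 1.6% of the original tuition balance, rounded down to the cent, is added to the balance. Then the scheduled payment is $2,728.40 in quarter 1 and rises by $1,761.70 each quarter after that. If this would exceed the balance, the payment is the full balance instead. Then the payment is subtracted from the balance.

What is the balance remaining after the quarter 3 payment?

$22,723.80

Quarter 1: opening $34,536.36; interest $552.58 → $35,088.94; payment $2,728.40; balance $32,360.54
Quarter 2: opening $32,360.54; interest $552.58 → $32,913.12; payment $4,490.10; balance $28,423.02
Quarter 3: opening $28,423.02; interest $552.58 → $28,975.60; payment $6,251.80; balance $22,723.80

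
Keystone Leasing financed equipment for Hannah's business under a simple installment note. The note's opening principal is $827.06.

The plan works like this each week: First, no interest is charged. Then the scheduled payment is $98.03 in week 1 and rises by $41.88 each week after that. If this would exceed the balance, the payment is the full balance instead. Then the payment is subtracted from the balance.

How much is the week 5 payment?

$183.66

# | Opening | Payment | End bal
1 | $827.06 | $98.03 | $729.03
2 | $729.03 | $139.91 | $589.12
3 | $589.12 | $181.79 | $407.33
4 | $407.33 | $223.67 | $183.66
5 | $183.66 | $183.66 | $0.00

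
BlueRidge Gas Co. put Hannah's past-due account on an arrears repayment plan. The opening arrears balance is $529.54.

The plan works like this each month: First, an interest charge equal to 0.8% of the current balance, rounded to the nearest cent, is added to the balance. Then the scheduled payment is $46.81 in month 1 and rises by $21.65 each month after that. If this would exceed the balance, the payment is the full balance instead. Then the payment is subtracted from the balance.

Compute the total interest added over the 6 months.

$16.78

Month 1: $529.54 +$4.24 interest = $533.78; pay $46.81 → $486.97
Month 2: $486.97 +$3.90 interest = $490.87; pay $68.46 → $422.41
Month 3: $422.41 +$3.38 interest = $425.79; pay $90.11 → $335.68
Month 4: $335.68 +$2.69 interest = $338.37; pay $111.76 → $226.61
Month 5: $226.61 +$1.81 interest = $228.42; pay $133.41 → $95.01
Month 6: $95.01 +$0.76 interest = $95.77; pay $95.77 → $0.00
Total interest: $4.24 + $3.90 + $3.38 + $2.69 + $1.81 + $0.76 = $16.78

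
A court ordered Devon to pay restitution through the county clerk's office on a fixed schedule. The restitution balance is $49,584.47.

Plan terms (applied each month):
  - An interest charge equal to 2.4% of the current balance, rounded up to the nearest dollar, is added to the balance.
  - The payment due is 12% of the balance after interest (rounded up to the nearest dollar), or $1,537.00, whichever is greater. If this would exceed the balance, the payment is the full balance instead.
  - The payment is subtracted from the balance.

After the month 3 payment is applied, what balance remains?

Month 1: opening $49,584.47; interest $1,191.00 → $50,775.47; payment $6,094.00; balance $44,681.47
Month 2: opening $44,681.47; interest $1,073.00 → $45,754.47; payment $5,491.00; balance $40,263.47
Month 3: opening $40,263.47; interest $967.00 → $41,230.47; payment $4,948.00; balance $36,282.47

$36,282.47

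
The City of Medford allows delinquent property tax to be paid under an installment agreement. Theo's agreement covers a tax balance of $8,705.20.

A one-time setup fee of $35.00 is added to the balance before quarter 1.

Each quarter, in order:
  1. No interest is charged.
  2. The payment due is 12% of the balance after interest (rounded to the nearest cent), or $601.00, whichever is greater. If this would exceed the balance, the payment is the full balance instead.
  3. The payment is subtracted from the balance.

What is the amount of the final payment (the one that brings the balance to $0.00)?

$405.48

Quarter 1: $8,740.20 − $1,048.82 → $7,691.38
Quarter 2: $7,691.38 − $922.97 → $6,768.41
Quarter 3: $6,768.41 − $812.21 → $5,956.20
Quarter 4: $5,956.20 − $714.74 → $5,241.46
Quarter 5: $5,241.46 − $628.98 → $4,612.48
Quarter 6: $4,612.48 − $601.00 → $4,011.48
Quarter 7: $4,011.48 − $601.00 → $3,410.48
Quarter 8: $3,410.48 − $601.00 → $2,809.48
Quarter 9: $2,809.48 − $601.00 → $2,208.48
Quarter 10: $2,208.48 − $601.00 → $1,607.48
Quarter 11: $1,607.48 − $601.00 → $1,006.48
Quarter 12: $1,006.48 − $601.00 → $405.48
Quarter 13: $405.48 − $405.48 → $0.00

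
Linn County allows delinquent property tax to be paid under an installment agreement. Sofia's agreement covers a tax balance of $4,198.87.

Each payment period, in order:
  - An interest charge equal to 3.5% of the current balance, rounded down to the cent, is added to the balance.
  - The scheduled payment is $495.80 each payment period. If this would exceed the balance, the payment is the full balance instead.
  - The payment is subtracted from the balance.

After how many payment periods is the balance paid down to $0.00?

Payment period 1: $4,198.87 +$146.96 interest = $4,345.83; pay $495.80 → $3,850.03
Payment period 2: $3,850.03 +$134.75 interest = $3,984.78; pay $495.80 → $3,488.98
Payment period 3: $3,488.98 +$122.11 interest = $3,611.09; pay $495.80 → $3,115.29
Payment period 4: $3,115.29 +$109.03 interest = $3,224.32; pay $495.80 → $2,728.52
Payment period 5: $2,728.52 +$95.49 interest = $2,824.01; pay $495.80 → $2,328.21
Payment period 6: $2,328.21 +$81.48 interest = $2,409.69; pay $495.80 → $1,913.89
Payment period 7: $1,913.89 +$66.98 interest = $1,980.87; pay $495.80 → $1,485.07
Payment period 8: $1,485.07 +$51.97 interest = $1,537.04; pay $495.80 → $1,041.24
Payment period 9: $1,041.24 +$36.44 interest = $1,077.68; pay $495.80 → $581.88
Payment period 10: $581.88 +$20.36 interest = $602.24; pay $495.80 → $106.44
Payment period 11: $106.44 +$3.72 interest = $110.16; pay $110.16 → $0.00
Balance reaches $0.00 in payment period 11.

11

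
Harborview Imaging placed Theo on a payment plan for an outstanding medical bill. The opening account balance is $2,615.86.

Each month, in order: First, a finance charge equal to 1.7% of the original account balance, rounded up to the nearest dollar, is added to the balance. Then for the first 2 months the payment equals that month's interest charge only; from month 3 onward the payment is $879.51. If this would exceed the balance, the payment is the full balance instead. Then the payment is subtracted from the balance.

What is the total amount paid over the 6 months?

$2,885.86

Month 1: $2,615.86 +$45.00 interest = $2,660.86; pay $45.00 → $2,615.86
Month 2: $2,615.86 +$45.00 interest = $2,660.86; pay $45.00 → $2,615.86
Month 3: $2,615.86 +$45.00 interest = $2,660.86; pay $879.51 → $1,781.35
Month 4: $1,781.35 +$45.00 interest = $1,826.35; pay $879.51 → $946.84
Month 5: $946.84 +$45.00 interest = $991.84; pay $879.51 → $112.33
Month 6: $112.33 +$45.00 interest = $157.33; pay $157.33 → $0.00
Total paid: $2,885.86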